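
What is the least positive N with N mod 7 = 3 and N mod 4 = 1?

x ≡ 1 (mod 4) gives x ∈ {1, 5, 9, 13, 17}.
The first of these with x mod 7 = 3 is 17.

17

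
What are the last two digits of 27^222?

By repeated squaring mod 100: 27^1≡27, 27^2≡29, 27^4≡41, 27^8≡81, 27^16≡61, 27^32≡21, 27^64≡41, 27^128≡81.
Since 222 = 2 + 4 + 8 + 16 + 64 + 128 in binary, 27^222 ≡ 29·41·81·61·41·81 ≡ 29 (mod 100).

29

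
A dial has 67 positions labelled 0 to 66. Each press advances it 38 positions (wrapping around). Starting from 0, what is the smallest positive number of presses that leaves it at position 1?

30

38·30 = 1140 = 17·67 + 1, so 38⁻¹ ≡ 30 (mod 67).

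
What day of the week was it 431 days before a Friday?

Monday

431 mod 7 = 4 (since 61·7 = 427).
Friday − 4 days → Monday.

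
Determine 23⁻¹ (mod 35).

35 = 1·23 + 12
23 = 1·12 + 11
12 = 1·11 + 1
11 = 11·1 + 0
Back-substituting gives 23·32 ≡ 1 (mod 35).

32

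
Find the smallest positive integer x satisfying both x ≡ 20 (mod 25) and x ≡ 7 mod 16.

295

Since 16·11 ≡ 1 (mod 25), take x = 7 + 16·((20−7)·11 mod 25) = 7 + 16·18 = 295.
Check: 295 mod 25 = 20, 295 mod 16 = 7.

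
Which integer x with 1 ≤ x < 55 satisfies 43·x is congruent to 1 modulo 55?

32

55 = 1·43 + 12
43 = 3·12 + 7
12 = 1·7 + 5
7 = 1·5 + 2
5 = 2·2 + 1
2 = 2·1 + 0
Back-substituting gives 43·32 ≡ 1 (mod 55).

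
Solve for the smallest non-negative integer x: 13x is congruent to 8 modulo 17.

15

The inverse of 13 mod 17 is 4 (since 13·4 = 52 ≡ 1).
Multiplying both sides by 4: x ≡ 4·8 = 32 ≡ 15 (mod 17).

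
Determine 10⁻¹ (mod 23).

23 = 2·10 + 3
10 = 3·3 + 1
3 = 3·1 + 0
Back-substituting gives 10·7 ≡ 1 (mod 23).

7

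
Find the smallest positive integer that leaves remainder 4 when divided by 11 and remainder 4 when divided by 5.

x ≡ 4 (mod 5) gives x ∈ {4}.
The first of these with x mod 11 = 4 is 4.

4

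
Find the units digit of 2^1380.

Powers of 2 mod 10 repeat with period 4: 2, 4, 8, 6.
1380 mod 4 = 0, so the last digit matches 2^4 = 6.

6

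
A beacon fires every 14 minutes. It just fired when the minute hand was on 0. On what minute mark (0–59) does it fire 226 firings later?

44

226·14 = 3164.
3164 − 52·60 = 44, so 3164 ≡ 44 (mod 60).
(0 + 44) mod 60 = 44.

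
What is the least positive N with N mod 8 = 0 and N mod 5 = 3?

x ≡ 3 (mod 5) gives x ∈ {3, 8}.
The first of these with x mod 8 = 0 is 8.

8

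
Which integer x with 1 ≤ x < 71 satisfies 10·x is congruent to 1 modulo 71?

64

71 = 7·10 + 1
10 = 10·1 + 0
Back-substituting gives 10·64 ≡ 1 (mod 71).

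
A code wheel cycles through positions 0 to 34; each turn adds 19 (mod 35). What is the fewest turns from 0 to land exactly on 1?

35 = 1·19 + 16
19 = 1·16 + 3
16 = 5·3 + 1
3 = 3·1 + 0
Back-substituting gives 19·24 ≡ 1 (mod 35).

24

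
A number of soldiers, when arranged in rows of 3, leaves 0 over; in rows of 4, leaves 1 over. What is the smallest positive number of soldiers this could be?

Since 4·1 ≡ 1 (mod 3), take x = 1 + 4·((0−1)·1 mod 3) = 1 + 4·2 = 9.
Check: 9 mod 3 = 0, 9 mod 4 = 1.

9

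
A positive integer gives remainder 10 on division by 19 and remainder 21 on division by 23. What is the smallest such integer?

x ≡ 10 (mod 19) gives x ∈ {10, 29, 48, 67}.
The first of these with x mod 23 = 21 is 67.

67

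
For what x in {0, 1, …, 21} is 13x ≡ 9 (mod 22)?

The inverse of 13 mod 22 is 17 (since 13·17 = 221 ≡ 1).
Multiplying both sides by 17: x ≡ 17·9 = 153 ≡ 21 (mod 22).

21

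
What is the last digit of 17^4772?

1

The units digit of 17^n cycles with period 4: 7, 9, 3, 1, …
4772 mod 4 = 0, so the last digit matches 7^4 = 1.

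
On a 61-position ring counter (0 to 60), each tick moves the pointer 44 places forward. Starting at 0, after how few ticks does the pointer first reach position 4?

44⁻¹ ≡ 43 (mod 61) because 44·43 = 1892 = 31·61 + 1.
Multiplying both sides by 43: x ≡ 43·4 = 172 ≡ 50 (mod 61).

50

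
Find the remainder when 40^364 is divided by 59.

29

By repeated squaring mod 59: 40^1≡40, 40^2≡7, 40^4≡49, 40^8≡41, 40^16≡29, 40^32≡15, 40^64≡48, 40^128≡3, 40^256≡9.
364 = 4 + 8 + 32 + 64 + 256, so 40^364 ≡ 49·41·15·48·9 ≡ 29 (mod 59).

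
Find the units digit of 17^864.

1

The units digit of 17^n cycles with period 4: 7, 9, 3, 1, …
864 leaves remainder 0 on division by 4, so 17^864 ends in 1.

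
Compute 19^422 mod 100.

61

Square-and-reduce mod 100: 19^1≡19, 19^2≡61, 19^4≡21, 19^8≡41, 19^16≡81, 19^32≡61, 19^64≡21, 19^128≡41, 19^256≡81.
Since 422 = 2 + 4 + 32 + 128 + 256 in binary, 19^422 ≡ 61·21·61·41·81 ≡ 61 (mod 100).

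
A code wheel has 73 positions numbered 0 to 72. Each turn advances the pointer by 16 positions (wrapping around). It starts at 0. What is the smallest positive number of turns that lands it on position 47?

44

The inverse of 16 mod 73 is 32 (since 16·32 = 512 ≡ 1).
So x ≡ 32·47 = 1504 ≡ 44 (mod 73).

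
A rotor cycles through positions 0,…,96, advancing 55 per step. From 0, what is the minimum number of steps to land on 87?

88

The inverse of 55 mod 97 is 30 (since 55·30 = 1650 ≡ 1).
So x ≡ 30·87 = 2610 ≡ 88 (mod 97).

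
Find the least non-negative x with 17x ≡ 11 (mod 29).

16

17⁻¹ ≡ 12 (mod 29) because 17·12 = 204 = 7·29 + 1.
Multiplying both sides by 12: x ≡ 12·11 = 132 ≡ 16 (mod 29).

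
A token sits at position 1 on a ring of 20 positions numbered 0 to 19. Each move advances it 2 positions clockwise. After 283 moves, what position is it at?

283·2 = 566.
566 = 28·20 + 6, so 566 mod 20 = 6.
(1 + 6) mod 20 = 7.

7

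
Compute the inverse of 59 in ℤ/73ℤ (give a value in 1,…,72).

59·26 = 1534 = 21·73 + 1, so 59⁻¹ ≡ 26 (mod 73).

26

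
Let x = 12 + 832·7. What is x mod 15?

1

832·7 = 5824.
5824 = 388·15 + 4, so 5824 mod 15 = 4.
(12 + 4) mod 15 = 1.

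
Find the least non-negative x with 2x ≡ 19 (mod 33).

26

The inverse of 2 mod 33 is 17 (since 2·17 = 34 ≡ 1).
Multiplying both sides by 17: x ≡ 17·19 = 323 ≡ 26 (mod 33).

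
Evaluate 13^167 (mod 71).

59

By repeated squaring mod 71: 13^1≡13, 13^2≡27, 13^4≡19, 13^8≡6, 13^16≡36, 13^32≡18, 13^64≡40, 13^128≡38.
167 = 1 + 2 + 4 + 32 + 128, so 13^167 ≡ 13·27·19·18·38 ≡ 59 (mod 71).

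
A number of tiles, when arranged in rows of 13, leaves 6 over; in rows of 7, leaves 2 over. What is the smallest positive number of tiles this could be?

58

Since 7·2 ≡ 1 (mod 13), take x = 2 + 7·((6−2)·2 mod 13) = 2 + 7·8 = 58.
Check: 58 mod 13 = 6, 58 mod 7 = 2.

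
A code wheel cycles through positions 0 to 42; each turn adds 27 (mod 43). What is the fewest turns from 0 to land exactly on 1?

27·8 = 216 = 5·43 + 1, so 27⁻¹ ≡ 8 (mod 43).

8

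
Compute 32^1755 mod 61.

11

Successive squares of 32 mod 61: 32^1≡32, 32^2≡48, 32^4≡47, 32^8≡13, 32^16≡47, 32^32≡13, 32^64≡47, 32^128≡13, 32^256≡47, 32^512≡13, 32^1024≡47.
1755 = 1 + 2 + 8 + 16 + 64 + 128 + 512 + 1024, so 32^1755 ≡ 32·48·13·47·47·13·13·47 ≡ 11 (mod 61).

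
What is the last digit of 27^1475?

Last digits of 7^n: 7, 9, 3, 1 (period 4).
1475 mod 4 = 3, so the last digit matches 7^3 = 3.

3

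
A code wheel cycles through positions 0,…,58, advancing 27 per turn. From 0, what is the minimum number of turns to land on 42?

27⁻¹ ≡ 35 (mod 59) because 27·35 = 945 = 16·59 + 1.
Multiplying both sides by 35: x ≡ 35·42 = 1470 ≡ 54 (mod 59).

54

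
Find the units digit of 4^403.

4

Powers of 4 mod 10 repeat with period 2: 4, 6.
403 mod 2 = 1, so the last digit matches 4^1 = 4.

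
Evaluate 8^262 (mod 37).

11

By repeated squaring mod 37: 8^1≡8, 8^2≡27, 8^4≡26, 8^8≡10, 8^16≡26, 8^32≡10, 8^64≡26, 8^128≡10, 8^256≡26.
262 = 2 + 4 + 256, so 8^262 ≡ 27·26·26 ≡ 11 (mod 37).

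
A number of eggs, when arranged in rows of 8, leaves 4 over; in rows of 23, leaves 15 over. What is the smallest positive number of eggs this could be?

x ≡ 4 (mod 8) gives x ∈ {4, 12, 20, 28, 36, 44, 52, 60, …}.
The first of these with x mod 23 = 15 is 84.

84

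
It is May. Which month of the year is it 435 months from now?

435 = 36·12 + 3, so 435 mod 12 = 3.
May + 3 months → August.

August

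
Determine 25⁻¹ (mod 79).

25·19 = 475 = 6·79 + 1, so 25⁻¹ ≡ 19 (mod 79).

19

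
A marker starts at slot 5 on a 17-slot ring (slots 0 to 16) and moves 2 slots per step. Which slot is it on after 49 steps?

49·2 = 98.
98 − 5·17 = 13, so 98 ≡ 13 (mod 17).
(5 + 13) mod 17 = 1.

1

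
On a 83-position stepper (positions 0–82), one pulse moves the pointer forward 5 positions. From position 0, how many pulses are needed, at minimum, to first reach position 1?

83 = 16·5 + 3
5 = 1·3 + 2
3 = 1·2 + 1
2 = 2·1 + 0
Back-substituting gives 5·50 ≡ 1 (mod 83).

50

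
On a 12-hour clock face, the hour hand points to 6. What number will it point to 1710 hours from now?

1710 − 142·12 = 6, so 1710 ≡ 6 (mod 12).
6 + 6 → 12 on a 12-hour dial.

12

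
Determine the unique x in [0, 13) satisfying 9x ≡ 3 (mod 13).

The inverse of 9 mod 13 is 3 (since 9·3 = 27 ≡ 1).
Multiplying both sides by 3: x ≡ 3·3 = 9 ≡ 9 (mod 13).

9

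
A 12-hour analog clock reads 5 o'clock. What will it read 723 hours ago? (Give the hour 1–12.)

2

723 − 60·12 = 3, so 723 ≡ 3 (mod 12).
5 − 3 → 2 on a 12-hour dial.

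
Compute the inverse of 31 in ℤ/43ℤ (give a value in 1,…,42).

31·25 = 775 = 18·43 + 1, so 31⁻¹ ≡ 25 (mod 43).

25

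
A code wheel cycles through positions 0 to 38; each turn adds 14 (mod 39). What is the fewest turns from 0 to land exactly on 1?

14

14·14 = 196 = 5·39 + 1, so 14⁻¹ ≡ 14 (mod 39).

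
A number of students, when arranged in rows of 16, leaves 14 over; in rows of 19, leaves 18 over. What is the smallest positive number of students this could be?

94

Since 19·11 ≡ 1 (mod 16), take x = 18 + 19·((14−18)·11 mod 16) = 18 + 19·4 = 94.
Check: 94 mod 16 = 14, 94 mod 19 = 18.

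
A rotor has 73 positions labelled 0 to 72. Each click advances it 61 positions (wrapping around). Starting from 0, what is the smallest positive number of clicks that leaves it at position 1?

73 = 1·61 + 12
61 = 5·12 + 1
12 = 12·1 + 0
Back-substituting gives 61·6 ≡ 1 (mod 73).

6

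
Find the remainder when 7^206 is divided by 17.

By repeated squaring mod 17: 7^1≡7, 7^2≡15, 7^4≡4, 7^8≡16, 7^16≡1, 7^32≡1, 7^64≡1, 7^128≡1.
206 = 2 + 4 + 8 + 64 + 128, so 7^206 ≡ 15·4·16·1·1 ≡ 8 (mod 17).

8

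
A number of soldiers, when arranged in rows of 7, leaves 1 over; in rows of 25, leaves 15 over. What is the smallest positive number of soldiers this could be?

Since 25·2 ≡ 1 (mod 7), take x = 15 + 25·((1−15)·2 mod 7) = 15 + 25·0 = 15.
Check: 15 mod 7 = 1, 15 mod 25 = 15.

15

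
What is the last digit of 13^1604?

1

The units digit of 13^n cycles with period 4: 3, 9, 7, 1, …
1604 mod 4 = 0, so the last digit matches 3^4 = 1.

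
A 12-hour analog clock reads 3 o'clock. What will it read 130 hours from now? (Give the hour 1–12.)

Dividing 130 by 12 gives quotient 10 and remainder 10.
3 + 10 → 1 on a 12-hour dial.

1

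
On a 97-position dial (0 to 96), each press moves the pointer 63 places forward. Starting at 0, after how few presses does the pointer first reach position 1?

63⁻¹ ≡ 77 (mod 97) because 63·77 = 4851 = 50·97 + 1.
So x ≡ 77·1 = 77 ≡ 77 (mod 97).

77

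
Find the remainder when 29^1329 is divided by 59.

27

Successive squares of 29 mod 59: 29^1≡29, 29^2≡15, 29^4≡48, 29^8≡3, 29^16≡9, 29^32≡22, 29^64≡12, 29^128≡26, 29^256≡27, 29^512≡21, 29^1024≡28.
Since 1329 = 1 + 16 + 32 + 256 + 1024 in binary, 29^1329 ≡ 29·9·22·27·28 ≡ 27 (mod 59).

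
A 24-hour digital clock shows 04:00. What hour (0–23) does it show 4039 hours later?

11

4039 − 168·24 = 7, so 4039 ≡ 7 (mod 24).
(4 + 7) mod 24 = 11.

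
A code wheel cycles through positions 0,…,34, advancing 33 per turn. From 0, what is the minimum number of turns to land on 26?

The inverse of 33 mod 35 is 17 (since 33·17 = 561 ≡ 1).
Multiplying both sides by 17: x ≡ 17·26 = 442 ≡ 22 (mod 35).
Check: 33·22 = 726 = 20·35 + 26.

22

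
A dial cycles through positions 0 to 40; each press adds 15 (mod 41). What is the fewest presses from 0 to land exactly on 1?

41 = 2·15 + 11
15 = 1·11 + 4
11 = 2·4 + 3
4 = 1·3 + 1
3 = 3·1 + 0
Back-substituting gives 15·11 ≡ 1 (mod 41).

11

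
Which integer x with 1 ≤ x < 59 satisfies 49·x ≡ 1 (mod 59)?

53

49·53 = 2597 = 44·59 + 1, so 49⁻¹ ≡ 53 (mod 59).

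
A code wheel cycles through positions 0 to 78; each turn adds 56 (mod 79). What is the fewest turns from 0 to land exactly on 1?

56·24 = 1344 = 17·79 + 1, so 56⁻¹ ≡ 24 (mod 79).

24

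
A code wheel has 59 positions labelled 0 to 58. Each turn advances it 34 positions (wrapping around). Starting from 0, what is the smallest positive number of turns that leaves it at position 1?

34·33 = 1122 = 19·59 + 1, so 34⁻¹ ≡ 33 (mod 59).

33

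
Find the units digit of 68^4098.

4

The units digit of 68^n cycles with period 4: 8, 4, 2, 6, …
4098 mod 4 = 2, so the last digit matches 8^2 = 4.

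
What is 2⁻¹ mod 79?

40

79 = 39·2 + 1
2 = 2·1 + 0
Back-substituting gives 2·40 ≡ 1 (mod 79).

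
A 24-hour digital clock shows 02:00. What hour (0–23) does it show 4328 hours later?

10

4328 = 180·24 + 8, so 4328 mod 24 = 8.
(2 + 8) mod 24 = 10.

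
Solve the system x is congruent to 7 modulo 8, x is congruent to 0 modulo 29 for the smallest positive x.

87

x ≡ 7 (mod 8) gives x ∈ {7, 15, 23, 31, 39, 47, 55, 63, …}.
The first of these with x mod 29 = 0 is 87.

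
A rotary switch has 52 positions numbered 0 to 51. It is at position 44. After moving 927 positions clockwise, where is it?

927 mod 52 = 43 (since 17·52 = 884).
(44 + 43) mod 52 = 35.

35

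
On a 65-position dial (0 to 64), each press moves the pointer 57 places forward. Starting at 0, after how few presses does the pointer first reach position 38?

57⁻¹ ≡ 8 (mod 65) because 57·8 = 456 = 7·65 + 1.
So x ≡ 8·38 = 304 ≡ 44 (mod 65).

44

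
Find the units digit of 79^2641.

Last digits of 9^n: 9, 1 (period 2).
2641 leaves remainder 1 on division by 2, so 79^2641 ends in 9.

9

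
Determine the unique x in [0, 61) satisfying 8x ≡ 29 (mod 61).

8⁻¹ ≡ 23 (mod 61) because 8·23 = 184 = 3·61 + 1.
So x ≡ 23·29 = 667 ≡ 57 (mod 61).
Check: 8·57 = 456 = 7·61 + 29.

57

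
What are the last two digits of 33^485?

93

Successive squares of 33 mod 100: 33^1≡33, 33^2≡89, 33^4≡21, 33^8≡41, 33^16≡81, 33^32≡61, 33^64≡21, 33^128≡41, 33^256≡81.
Since 485 = 1 + 4 + 32 + 64 + 128 + 256 in binary, 33^485 ≡ 33·21·61·21·41·81 ≡ 93 (mod 100).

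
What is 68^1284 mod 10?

6

Powers of 8 mod 10 repeat with period 4: 8, 4, 2, 6.
1284 leaves remainder 0 on division by 4, so 68^1284 ends in 6.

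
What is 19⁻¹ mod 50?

50 = 2·19 + 12
19 = 1·12 + 7
12 = 1·7 + 5
7 = 1·5 + 2
5 = 2·2 + 1
2 = 2·1 + 0
Back-substituting gives 19·29 ≡ 1 (mod 50).

29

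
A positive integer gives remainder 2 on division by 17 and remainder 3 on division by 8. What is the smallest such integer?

x ≡ 3 (mod 8) gives x ∈ {3, 11, 19}.
The first of these with x mod 17 = 2 is 19.

19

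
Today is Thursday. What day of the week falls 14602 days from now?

14602 mod 7 = 0 (since 2086·7 = 14602).
Thursday + 0 days → Thursday.

Thursday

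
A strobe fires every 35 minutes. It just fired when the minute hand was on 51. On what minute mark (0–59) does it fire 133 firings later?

133·35 = 4655.
4655 mod 60 = 35 (since 77·60 = 4620).
(51 + 35) mod 60 = 26.

26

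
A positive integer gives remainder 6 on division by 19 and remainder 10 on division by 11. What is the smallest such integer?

x ≡ 10 (mod 11) gives x ∈ {10, 21, 32, 43, 54, 65, 76, 87, …}.
The first of these with x mod 19 = 6 is 120.

120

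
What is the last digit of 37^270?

The units digit of 37^n cycles with period 4: 7, 9, 3, 1, …
270 leaves remainder 2 on division by 4, so 37^270 ends in 9.

9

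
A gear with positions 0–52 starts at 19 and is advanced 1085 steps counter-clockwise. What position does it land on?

47

Dividing 1085 by 53 gives quotient 20 and remainder 25.
(19 − 25) mod 53 = 47.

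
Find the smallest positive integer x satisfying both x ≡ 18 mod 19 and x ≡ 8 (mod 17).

246

x ≡ 8 (mod 17) gives x ∈ {8, 25, 42, 59, 76, 93, 110, 127, …}.
The first of these with x mod 19 = 18 is 246.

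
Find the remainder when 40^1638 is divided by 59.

By repeated squaring mod 59: 40^1≡40, 40^2≡7, 40^4≡49, 40^8≡41, 40^16≡29, 40^32≡15, 40^64≡48, 40^128≡3, 40^256≡9, 40^512≡22, 40^1024≡12.
Since 1638 = 2 + 4 + 32 + 64 + 512 + 1024 in binary, 40^1638 ≡ 7·49·15·48·22·12 ≡ 21 (mod 59).

21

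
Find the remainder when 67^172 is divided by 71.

10

Square-and-reduce mod 71: 67^1≡67, 67^2≡16, 67^4≡43, 67^8≡3, 67^16≡9, 67^32≡10, 67^64≡29, 67^128≡60.
Since 172 = 4 + 8 + 32 + 128 in binary, 67^172 ≡ 43·3·10·60 ≡ 10 (mod 71).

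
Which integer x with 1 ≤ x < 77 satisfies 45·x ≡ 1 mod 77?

12

45·12 = 540 = 7·77 + 1, so 45⁻¹ ≡ 12 (mod 77).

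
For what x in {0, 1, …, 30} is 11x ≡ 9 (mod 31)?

The inverse of 11 mod 31 is 17 (since 11·17 = 187 ≡ 1).
So x ≡ 17·9 = 153 ≡ 29 (mod 31).
Check: 11·29 = 319 = 10·31 + 9.

29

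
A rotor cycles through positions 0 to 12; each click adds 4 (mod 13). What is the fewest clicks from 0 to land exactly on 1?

13 = 3·4 + 1
4 = 4·1 + 0
Back-substituting gives 4·10 ≡ 1 (mod 13).

10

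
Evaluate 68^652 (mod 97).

73

Square-and-reduce mod 97: 68^1≡68, 68^2≡65, 68^4≡54, 68^8≡6, 68^16≡36, 68^32≡35, 68^64≡61, 68^128≡35, 68^256≡61, 68^512≡35.
652 = 4 + 8 + 128 + 512, so 68^652 ≡ 54·6·35·35 ≡ 73 (mod 97).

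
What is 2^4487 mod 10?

8

Last digits of 2^n: 2, 4, 8, 6 (period 4).
4487 mod 4 = 3, so the last digit matches 2^3 = 8.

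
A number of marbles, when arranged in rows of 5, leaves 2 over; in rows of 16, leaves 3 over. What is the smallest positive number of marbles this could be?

67

Since 16·1 ≡ 1 (mod 5), take x = 3 + 16·((2−3)·1 mod 5) = 3 + 16·4 = 67.
Check: 67 mod 5 = 2, 67 mod 16 = 3.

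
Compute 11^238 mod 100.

Square-and-reduce mod 100: 11^1≡11, 11^2≡21, 11^4≡41, 11^8≡81, 11^16≡61, 11^32≡21, 11^64≡41, 11^128≡81.
238 = 2 + 4 + 8 + 32 + 64 + 128, so 11^238 ≡ 21·41·81·21·41·81 ≡ 81 (mod 100).

81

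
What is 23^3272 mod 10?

1

Last digits of 3^n: 3, 9, 7, 1 (period 4).
3272 mod 4 = 0, so the last digit matches 3^4 = 1.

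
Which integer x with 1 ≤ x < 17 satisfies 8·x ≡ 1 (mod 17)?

15

8·15 = 120 = 7·17 + 1, so 8⁻¹ ≡ 15 (mod 17).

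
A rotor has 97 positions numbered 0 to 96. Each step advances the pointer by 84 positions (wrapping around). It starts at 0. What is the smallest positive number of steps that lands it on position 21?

73

The inverse of 84 mod 97 is 82 (since 84·82 = 6888 ≡ 1).
Multiplying both sides by 82: x ≡ 82·21 = 1722 ≡ 73 (mod 97).
Check: 84·73 = 6132 = 63·97 + 21.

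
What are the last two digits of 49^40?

By repeated squaring mod 100: 49^1≡49, 49^2≡1, 49^4≡1, 49^8≡1, 49^16≡1, 49^32≡1.
Since 40 = 8 + 32 in binary, 49^40 ≡ 1·1 ≡ 1 (mod 100).

01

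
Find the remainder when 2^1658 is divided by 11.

Successive squares of 2 mod 11: 2^1≡2, 2^2≡4, 2^4≡5, 2^8≡3, 2^16≡9, 2^32≡4, 2^64≡5, 2^128≡3, 2^256≡9, 2^512≡4, 2^1024≡5.
1658 = 2 + 8 + 16 + 32 + 64 + 512 + 1024, so 2^1658 ≡ 4·3·9·4·5·4·5 ≡ 3 (mod 11).

3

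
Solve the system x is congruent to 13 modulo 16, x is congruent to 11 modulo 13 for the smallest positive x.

141

Since 13·5 ≡ 1 (mod 16), take x = 11 + 13·((13−11)·5 mod 16) = 11 + 13·10 = 141.
Check: 141 mod 16 = 13, 141 mod 13 = 11.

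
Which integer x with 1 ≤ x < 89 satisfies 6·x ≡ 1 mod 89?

89 = 14·6 + 5
6 = 1·5 + 1
5 = 5·1 + 0
Back-substituting gives 6·15 ≡ 1 (mod 89).

15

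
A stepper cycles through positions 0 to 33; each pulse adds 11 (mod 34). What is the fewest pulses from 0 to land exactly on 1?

31

34 = 3·11 + 1
11 = 11·1 + 0
Back-substituting gives 11·31 ≡ 1 (mod 34).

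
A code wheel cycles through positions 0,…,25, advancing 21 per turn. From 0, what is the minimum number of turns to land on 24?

16

21⁻¹ ≡ 5 (mod 26) because 21·5 = 105 = 4·26 + 1.
So x ≡ 5·24 = 120 ≡ 16 (mod 26).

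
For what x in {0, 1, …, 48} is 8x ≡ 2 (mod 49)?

37

The inverse of 8 mod 49 is 43 (since 8·43 = 344 ≡ 1).
Multiplying both sides by 43: x ≡ 43·2 = 86 ≡ 37 (mod 49).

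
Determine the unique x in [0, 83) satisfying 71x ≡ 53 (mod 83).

71⁻¹ ≡ 76 (mod 83) because 71·76 = 5396 = 65·83 + 1.
Multiplying both sides by 76: x ≡ 76·53 = 4028 ≡ 44 (mod 83).

44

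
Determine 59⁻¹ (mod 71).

71 = 1·59 + 12
59 = 4·12 + 11
12 = 1·11 + 1
11 = 11·1 + 0
Back-substituting gives 59·65 ≡ 1 (mod 71).

65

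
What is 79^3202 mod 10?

1

Last digits of 9^n: 9, 1 (period 2).
3202 mod 2 = 0, so the last digit matches 9^2 = 1.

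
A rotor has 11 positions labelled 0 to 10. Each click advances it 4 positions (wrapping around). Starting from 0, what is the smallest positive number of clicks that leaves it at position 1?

4·3 = 12 = 1·11 + 1, so 4⁻¹ ≡ 3 (mod 11).

3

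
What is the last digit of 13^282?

9

The units digit of 13^n cycles with period 4: 3, 9, 7, 1, …
282 mod 4 = 2, so the last digit matches 3^2 = 9.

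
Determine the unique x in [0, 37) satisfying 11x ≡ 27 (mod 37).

11⁻¹ ≡ 27 (mod 37) because 11·27 = 297 = 8·37 + 1.
Multiplying both sides by 27: x ≡ 27·27 = 729 ≡ 26 (mod 37).
Check: 11·26 = 286 = 7·37 + 27.

26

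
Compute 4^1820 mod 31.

1

Square-and-reduce mod 31: 4^1≡4, 4^2≡16, 4^4≡8, 4^8≡2, 4^16≡4, 4^32≡16, 4^64≡8, 4^128≡2, 4^256≡4, 4^512≡16, 4^1024≡8.
Since 1820 = 4 + 8 + 16 + 256 + 512 + 1024 in binary, 4^1820 ≡ 8·2·4·4·16·8 ≡ 1 (mod 31).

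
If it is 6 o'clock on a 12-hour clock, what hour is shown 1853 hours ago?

1

1853 − 154·12 = 5, so 1853 ≡ 5 (mod 12).
6 − 5 → 1 on a 12-hour dial.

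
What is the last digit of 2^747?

Last digits of 2^n: 2, 4, 8, 6 (period 4).
747 leaves remainder 3 on division by 4, so 2^747 ends in 8.

8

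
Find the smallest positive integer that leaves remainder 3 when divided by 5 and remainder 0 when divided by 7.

28

Since 7·3 ≡ 1 (mod 5), take x = 0 + 7·((3−0)·3 mod 5) = 0 + 7·4 = 28.
Check: 28 mod 5 = 3, 28 mod 7 = 0.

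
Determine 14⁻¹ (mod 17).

11

17 = 1·14 + 3
14 = 4·3 + 2
3 = 1·2 + 1
2 = 2·1 + 0
Back-substituting gives 14·11 ≡ 1 (mod 17).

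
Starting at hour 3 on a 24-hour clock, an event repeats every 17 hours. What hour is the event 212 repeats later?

212·17 = 3604.
3604 = 150·24 + 4, so 3604 mod 24 = 4.
(3 + 4) mod 24 = 7.

7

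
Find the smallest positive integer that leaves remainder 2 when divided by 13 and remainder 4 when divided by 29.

236

x ≡ 2 (mod 13) gives x ∈ {2, 15, 28, 41, 54, 67, 80, 93, …}.
The first of these with x mod 29 = 4 is 236.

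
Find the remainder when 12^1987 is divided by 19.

Successive squares of 12 mod 19: 12^1≡12, 12^2≡11, 12^4≡7, 12^8≡11, 12^16≡7, 12^32≡11, 12^64≡7, 12^128≡11, 12^256≡7, 12^512≡11, 12^1024≡7.
1987 = 1 + 2 + 64 + 128 + 256 + 512 + 1024, so 12^1987 ≡ 12·11·7·11·7·11·7 ≡ 12 (mod 19).

12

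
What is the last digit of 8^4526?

The units digit of 8^n cycles with period 4: 8, 4, 2, 6, …
4526 leaves remainder 2 on division by 4, so 8^4526 ends in 4.

4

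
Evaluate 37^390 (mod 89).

55

Successive squares of 37 mod 89: 37^1≡37, 37^2≡34, 37^4≡88, 37^8≡1, 37^16≡1, 37^32≡1, 37^64≡1, 37^128≡1, 37^256≡1.
Since 390 = 2 + 4 + 128 + 256 in binary, 37^390 ≡ 34·88·1·1 ≡ 55 (mod 89).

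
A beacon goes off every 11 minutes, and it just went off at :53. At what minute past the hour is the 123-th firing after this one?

26

123·11 = 1353.
1353 − 22·60 = 33, so 1353 ≡ 33 (mod 60).
(53 + 33) mod 60 = 26.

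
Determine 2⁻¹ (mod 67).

2·34 = 68 = 1·67 + 1, so 2⁻¹ ≡ 34 (mod 67).

34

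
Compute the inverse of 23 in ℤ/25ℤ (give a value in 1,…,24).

25 = 1·23 + 2
23 = 11·2 + 1
2 = 2·1 + 0
Back-substituting gives 23·12 ≡ 1 (mod 25).

12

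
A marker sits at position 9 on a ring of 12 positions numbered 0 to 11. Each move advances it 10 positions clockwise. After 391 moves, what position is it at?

7

391·10 = 3910.
3910 = 325·12 + 10, so 3910 mod 12 = 10.
(9 + 10) mod 12 = 7.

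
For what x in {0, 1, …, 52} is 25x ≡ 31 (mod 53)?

50

25⁻¹ ≡ 17 (mod 53) because 25·17 = 425 = 8·53 + 1.
So x ≡ 17·31 = 527 ≡ 50 (mod 53).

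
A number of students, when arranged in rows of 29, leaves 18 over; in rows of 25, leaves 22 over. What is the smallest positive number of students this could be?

47

x ≡ 22 (mod 25) gives x ∈ {22, 47}.
The first of these with x mod 29 = 18 is 47.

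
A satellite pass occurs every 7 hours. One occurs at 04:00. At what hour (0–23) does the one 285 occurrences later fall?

285·7 = 1995.
Dividing 1995 by 24 gives quotient 83 and remainder 3.
(4 + 3) mod 24 = 7.

7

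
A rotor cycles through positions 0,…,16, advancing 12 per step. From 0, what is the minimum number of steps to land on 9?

5

12⁻¹ ≡ 10 (mod 17) because 12·10 = 120 = 7·17 + 1.
So x ≡ 10·9 = 90 ≡ 5 (mod 17).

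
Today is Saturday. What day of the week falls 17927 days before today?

Dividing 17927 by 7 gives quotient 2561 and remainder 0.
Saturday − 0 days → Saturday.

Saturday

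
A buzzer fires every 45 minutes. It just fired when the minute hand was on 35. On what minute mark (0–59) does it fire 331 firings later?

331·45 = 14895.
14895 − 248·60 = 15, so 14895 ≡ 15 (mod 60).
(35 + 15) mod 60 = 50.

50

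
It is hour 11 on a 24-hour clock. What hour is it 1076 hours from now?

7

1076 − 44·24 = 20, so 1076 ≡ 20 (mod 24).
(11 + 20) mod 24 = 7.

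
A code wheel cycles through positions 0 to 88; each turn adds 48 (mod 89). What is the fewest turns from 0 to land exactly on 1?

13

89 = 1·48 + 41
48 = 1·41 + 7
41 = 5·7 + 6
7 = 1·6 + 1
6 = 6·1 + 0
Back-substituting gives 48·13 ≡ 1 (mod 89).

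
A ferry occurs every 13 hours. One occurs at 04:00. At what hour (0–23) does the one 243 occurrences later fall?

243·13 = 3159.
3159 mod 24 = 15 (since 131·24 = 3144).
(4 + 15) mod 24 = 19.

19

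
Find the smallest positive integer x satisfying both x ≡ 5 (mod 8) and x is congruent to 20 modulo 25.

x ≡ 5 (mod 8) gives x ∈ {5, 13, 21, 29, 37, 45}.
The first of these with x mod 25 = 20 is 45.

45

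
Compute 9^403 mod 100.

By repeated squaring mod 100: 9^1≡9, 9^2≡81, 9^4≡61, 9^8≡21, 9^16≡41, 9^32≡81, 9^64≡61, 9^128≡21, 9^256≡41.
Since 403 = 1 + 2 + 16 + 128 + 256 in binary, 9^403 ≡ 9·81·41·21·41 ≡ 29 (mod 100).

29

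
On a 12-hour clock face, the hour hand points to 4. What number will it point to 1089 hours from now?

1

Dividing 1089 by 12 gives quotient 90 and remainder 9.
4 + 9 → 1 on a 12-hour dial.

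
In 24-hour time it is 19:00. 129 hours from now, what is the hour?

4

Dividing 129 by 24 gives quotient 5 and remainder 9.
(19 + 9) mod 24 = 4.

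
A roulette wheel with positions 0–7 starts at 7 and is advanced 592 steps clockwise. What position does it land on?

7

Dividing 592 by 8 gives quotient 74 and remainder 0.
(7 + 0) mod 8 = 7.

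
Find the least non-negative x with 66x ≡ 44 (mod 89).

The inverse of 66 mod 89 is 58 (since 66·58 = 3828 ≡ 1).
Multiplying both sides by 58: x ≡ 58·44 = 2552 ≡ 60 (mod 89).

60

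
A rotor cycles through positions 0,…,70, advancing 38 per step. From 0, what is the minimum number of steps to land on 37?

38⁻¹ ≡ 43 (mod 71) because 38·43 = 1634 = 23·71 + 1.
Multiplying both sides by 43: x ≡ 43·37 = 1591 ≡ 29 (mod 71).

29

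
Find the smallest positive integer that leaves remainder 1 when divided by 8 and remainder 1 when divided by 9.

1

x ≡ 1 (mod 8) gives x ∈ {1}.
The first of these with x mod 9 = 1 is 1.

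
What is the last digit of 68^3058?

Last digits of 8^n: 8, 4, 2, 6 (period 4).
3058 mod 4 = 2, so the last digit matches 8^2 = 4.

4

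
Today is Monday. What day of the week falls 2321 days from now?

2321 = 331·7 + 4, so 2321 mod 7 = 4.
Monday + 4 days → Friday.

Friday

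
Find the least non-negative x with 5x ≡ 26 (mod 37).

The inverse of 5 mod 37 is 15 (since 5·15 = 75 ≡ 1).
Multiplying both sides by 15: x ≡ 15·26 = 390 ≡ 20 (mod 37).
Check: 5·20 = 100 = 2·37 + 26.

20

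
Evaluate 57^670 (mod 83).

44

Successive squares of 57 mod 83: 57^1≡57, 57^2≡12, 57^4≡61, 57^8≡69, 57^16≡30, 57^32≡70, 57^64≡3, 57^128≡9, 57^256≡81, 57^512≡4.
670 = 2 + 4 + 8 + 16 + 128 + 512, so 57^670 ≡ 12·61·69·30·9·4 ≡ 44 (mod 83).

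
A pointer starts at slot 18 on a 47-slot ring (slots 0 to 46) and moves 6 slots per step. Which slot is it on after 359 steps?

10

359·6 = 2154.
2154 − 45·47 = 39, so 2154 ≡ 39 (mod 47).
(18 + 39) mod 47 = 10.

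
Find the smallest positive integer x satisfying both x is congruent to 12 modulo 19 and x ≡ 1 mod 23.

392

x ≡ 12 (mod 19) gives x ∈ {12, 31, 50, 69, 88, 107, 126, 145, …}.
The first of these with x mod 23 = 1 is 392.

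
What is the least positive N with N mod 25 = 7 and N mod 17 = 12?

182

Since 17·3 ≡ 1 (mod 25), take x = 12 + 17·((7−12)·3 mod 25) = 12 + 17·10 = 182.
Check: 182 mod 25 = 7, 182 mod 17 = 12.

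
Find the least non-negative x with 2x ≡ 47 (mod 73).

60

The inverse of 2 mod 73 is 37 (since 2·37 = 74 ≡ 1).
Multiplying both sides by 37: x ≡ 37·47 = 1739 ≡ 60 (mod 73).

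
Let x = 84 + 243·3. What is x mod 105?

78

243·3 = 729.
729 − 6·105 = 99, so 729 ≡ 99 (mod 105).
(84 + 99) mod 105 = 78.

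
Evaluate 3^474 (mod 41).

9

Square-and-reduce mod 41: 3^1≡3, 3^2≡9, 3^4≡40, 3^8≡1, 3^16≡1, 3^32≡1, 3^64≡1, 3^128≡1, 3^256≡1.
474 = 2 + 8 + 16 + 64 + 128 + 256, so 3^474 ≡ 9·1·1·1·1·1 ≡ 9 (mod 41).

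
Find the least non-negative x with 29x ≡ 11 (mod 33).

22

29⁻¹ ≡ 8 (mod 33) because 29·8 = 232 = 7·33 + 1.
So x ≡ 8·11 = 88 ≡ 22 (mod 33).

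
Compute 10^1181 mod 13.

Square-and-reduce mod 13: 10^1≡10, 10^2≡9, 10^4≡3, 10^8≡9, 10^16≡3, 10^32≡9, 10^64≡3, 10^128≡9, 10^256≡3, 10^512≡9, 10^1024≡3.
Since 1181 = 1 + 4 + 8 + 16 + 128 + 1024 in binary, 10^1181 ≡ 10·3·9·3·9·3 ≡ 4 (mod 13).

4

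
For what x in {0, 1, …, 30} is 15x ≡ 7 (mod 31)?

17

15⁻¹ ≡ 29 (mod 31) because 15·29 = 435 = 14·31 + 1.
So x ≡ 29·7 = 203 ≡ 17 (mod 31).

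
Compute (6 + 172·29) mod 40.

34

172·29 = 4988.
4988 mod 40 = 28 (since 124·40 = 4960).
(6 + 28) mod 40 = 34.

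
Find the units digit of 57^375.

The units digit of 57^n cycles with period 4: 7, 9, 3, 1, …
375 mod 4 = 3, so the last digit matches 7^3 = 3.

3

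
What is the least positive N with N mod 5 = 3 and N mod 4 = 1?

x ≡ 1 (mod 4) gives x ∈ {1, 5, 9, 13}.
The first of these with x mod 5 = 3 is 13.

13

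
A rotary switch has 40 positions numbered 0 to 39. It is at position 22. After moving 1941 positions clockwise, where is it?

3

1941 mod 40 = 21 (since 48·40 = 1920).
(22 + 21) mod 40 = 3.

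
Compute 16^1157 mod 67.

Square-and-reduce mod 67: 16^1≡16, 16^2≡55, 16^4≡10, 16^8≡33, 16^16≡17, 16^32≡21, 16^64≡39, 16^128≡47, 16^256≡65, 16^512≡4, 16^1024≡16.
Since 1157 = 1 + 4 + 128 + 1024 in binary, 16^1157 ≡ 16·10·47·16 ≡ 55 (mod 67).

55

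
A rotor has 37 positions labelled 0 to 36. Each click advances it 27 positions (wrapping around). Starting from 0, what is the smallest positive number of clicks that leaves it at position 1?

11

37 = 1·27 + 10
27 = 2·10 + 7
10 = 1·7 + 3
7 = 2·3 + 1
3 = 3·1 + 0
Back-substituting gives 27·11 ≡ 1 (mod 37).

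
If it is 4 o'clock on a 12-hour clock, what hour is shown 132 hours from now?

132 = 11·12 + 0, so 132 mod 12 = 0.
4 + 0 → 4 on a 12-hour dial.

4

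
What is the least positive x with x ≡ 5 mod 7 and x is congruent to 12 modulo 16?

12

x ≡ 5 (mod 7) gives x ∈ {5, 12}.
The first of these with x mod 16 = 12 is 12.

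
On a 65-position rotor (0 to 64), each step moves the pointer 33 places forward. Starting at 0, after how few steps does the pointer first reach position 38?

11

The inverse of 33 mod 65 is 2 (since 33·2 = 66 ≡ 1).
Multiplying both sides by 2: x ≡ 2·38 = 76 ≡ 11 (mod 65).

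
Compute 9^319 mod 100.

By repeated squaring mod 100: 9^1≡9, 9^2≡81, 9^4≡61, 9^8≡21, 9^16≡41, 9^32≡81, 9^64≡61, 9^128≡21, 9^256≡41.
319 = 1 + 2 + 4 + 8 + 16 + 32 + 256, so 9^319 ≡ 9·81·61·21·41·81·41 ≡ 89 (mod 100).

89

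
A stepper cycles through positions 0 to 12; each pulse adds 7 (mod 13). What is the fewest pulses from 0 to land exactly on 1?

2

7·2 = 14 = 1·13 + 1, so 7⁻¹ ≡ 2 (mod 13).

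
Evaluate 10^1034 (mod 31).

Successive squares of 10 mod 31: 10^1≡10, 10^2≡7, 10^4≡18, 10^8≡14, 10^16≡10, 10^32≡7, 10^64≡18, 10^128≡14, 10^256≡10, 10^512≡7, 10^1024≡18.
Since 1034 = 2 + 8 + 1024 in binary, 10^1034 ≡ 7·14·18 ≡ 28 (mod 31).

28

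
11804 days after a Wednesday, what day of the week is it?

Friday

11804 mod 7 = 2 (since 1686·7 = 11802).
Wednesday + 2 days → Friday.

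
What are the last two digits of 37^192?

By repeated squaring mod 100: 37^1≡37, 37^2≡69, 37^4≡61, 37^8≡21, 37^16≡41, 37^32≡81, 37^64≡61, 37^128≡21.
192 = 64 + 128, so 37^192 ≡ 61·21 ≡ 81 (mod 100).

81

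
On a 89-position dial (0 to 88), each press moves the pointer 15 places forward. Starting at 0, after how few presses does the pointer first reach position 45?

15⁻¹ ≡ 6 (mod 89) because 15·6 = 90 = 1·89 + 1.
Multiplying both sides by 6: x ≡ 6·45 = 270 ≡ 3 (mod 89).

3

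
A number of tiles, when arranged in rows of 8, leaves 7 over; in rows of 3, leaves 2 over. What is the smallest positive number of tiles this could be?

23

x ≡ 2 (mod 3) gives x ∈ {2, 5, 8, 11, 14, 17, 20, 23}.
The first of these with x mod 8 = 7 is 23.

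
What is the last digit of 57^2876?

Last digits of 7^n: 7, 9, 3, 1 (period 4).
2876 leaves remainder 0 on division by 4, so 57^2876 ends in 1.

1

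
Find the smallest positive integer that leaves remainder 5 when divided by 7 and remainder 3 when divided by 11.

47

Since 11·2 ≡ 1 (mod 7), take x = 3 + 11·((5−3)·2 mod 7) = 3 + 11·4 = 47.
Check: 47 mod 7 = 5, 47 mod 11 = 3.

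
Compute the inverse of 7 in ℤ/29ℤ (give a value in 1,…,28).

29 = 4·7 + 1
7 = 7·1 + 0
Back-substituting gives 7·25 ≡ 1 (mod 29).

25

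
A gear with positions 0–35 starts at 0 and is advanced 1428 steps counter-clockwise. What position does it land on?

12

Dividing 1428 by 36 gives quotient 39 and remainder 24.
(0 − 24) mod 36 = 12.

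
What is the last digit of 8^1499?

The units digit of 8^n cycles with period 4: 8, 4, 2, 6, …
1499 mod 4 = 3, so the last digit matches 8^3 = 2.

2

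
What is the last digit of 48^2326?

The units digit of 48^n cycles with period 4: 8, 4, 2, 6, …
2326 mod 4 = 2, so the last digit matches 8^2 = 4.

4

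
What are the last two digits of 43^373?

Successive squares of 43 mod 100: 43^1≡43, 43^2≡49, 43^4≡1, 43^8≡1, 43^16≡1, 43^32≡1, 43^64≡1, 43^128≡1, 43^256≡1.
Since 373 = 1 + 4 + 16 + 32 + 64 + 256 in binary, 43^373 ≡ 43·1·1·1·1·1 ≡ 43 (mod 100).

43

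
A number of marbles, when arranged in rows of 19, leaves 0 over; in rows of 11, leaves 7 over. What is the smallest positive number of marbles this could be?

95

x ≡ 7 (mod 11) gives x ∈ {7, 18, 29, 40, 51, 62, 73, 84, …}.
The first of these with x mod 19 = 0 is 95.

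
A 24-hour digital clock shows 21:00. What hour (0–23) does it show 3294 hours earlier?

Dividing 3294 by 24 gives quotient 137 and remainder 6.
(21 − 6) mod 24 = 15.

15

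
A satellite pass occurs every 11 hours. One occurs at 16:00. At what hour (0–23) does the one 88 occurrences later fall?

0

88·11 = 968.
Dividing 968 by 24 gives quotient 40 and remainder 8.
(16 + 8) mod 24 = 0.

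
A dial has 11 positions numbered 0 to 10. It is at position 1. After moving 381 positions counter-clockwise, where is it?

381 − 34·11 = 7, so 381 ≡ 7 (mod 11).
(1 − 7) mod 11 = 5.

5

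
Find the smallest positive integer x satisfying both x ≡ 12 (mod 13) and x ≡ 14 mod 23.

129

x ≡ 12 (mod 13) gives x ∈ {12, 25, 38, 51, 64, 77, 90, 103, …}.
The first of these with x mod 23 = 14 is 129.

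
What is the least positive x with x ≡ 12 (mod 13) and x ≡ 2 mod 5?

12

x ≡ 2 (mod 5) gives x ∈ {2, 7, 12}.
The first of these with x mod 13 = 12 is 12.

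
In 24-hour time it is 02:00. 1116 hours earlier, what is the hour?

1116 = 46·24 + 12, so 1116 mod 24 = 12.
(2 − 12) mod 24 = 14.

14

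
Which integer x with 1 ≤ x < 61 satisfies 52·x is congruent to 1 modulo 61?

61 = 1·52 + 9
52 = 5·9 + 7
9 = 1·7 + 2
7 = 3·2 + 1
2 = 2·1 + 0
Back-substituting gives 52·27 ≡ 1 (mod 61).

27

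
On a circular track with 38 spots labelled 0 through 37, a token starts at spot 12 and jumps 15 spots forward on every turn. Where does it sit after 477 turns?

477·15 = 7155.
7155 mod 38 = 11 (since 188·38 = 7144).
(12 + 11) mod 38 = 23.

23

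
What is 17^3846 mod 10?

Powers of 7 mod 10 repeat with period 4: 7, 9, 3, 1.
3846 mod 4 = 2, so the last digit matches 7^2 = 9.

9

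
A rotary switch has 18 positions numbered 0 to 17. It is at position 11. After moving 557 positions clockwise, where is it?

10

557 mod 18 = 17 (since 30·18 = 540).
(11 + 17) mod 18 = 10.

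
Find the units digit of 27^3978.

9

Last digits of 7^n: 7, 9, 3, 1 (period 4).
3978 leaves remainder 2 on division by 4, so 27^3978 ends in 9.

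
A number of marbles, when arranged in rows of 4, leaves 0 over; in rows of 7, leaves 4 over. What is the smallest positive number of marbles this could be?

4

x ≡ 0 (mod 4) gives x ∈ {0, 4}.
The first of these with x mod 7 = 4 is 4.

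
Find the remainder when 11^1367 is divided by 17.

Square-and-reduce mod 17: 11^1≡11, 11^2≡2, 11^4≡4, 11^8≡16, 11^16≡1, 11^32≡1, 11^64≡1, 11^128≡1, 11^256≡1, 11^512≡1, 11^1024≡1.
Since 1367 = 1 + 2 + 4 + 16 + 64 + 256 + 1024 in binary, 11^1367 ≡ 11·2·4·1·1·1·1 ≡ 3 (mod 17).

3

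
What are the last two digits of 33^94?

Successive squares of 33 mod 100: 33^1≡33, 33^2≡89, 33^4≡21, 33^8≡41, 33^16≡81, 33^32≡61, 33^64≡21.
94 = 2 + 4 + 8 + 16 + 64, so 33^94 ≡ 89·21·41·81·21 ≡ 29 (mod 100).

29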